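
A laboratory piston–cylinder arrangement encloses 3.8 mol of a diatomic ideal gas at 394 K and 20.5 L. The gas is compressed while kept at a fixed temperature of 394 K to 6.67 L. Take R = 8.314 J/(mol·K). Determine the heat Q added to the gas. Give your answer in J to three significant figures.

Isothermal ⇒ ΔU = 0, so Q = W = nRT ln(V₂/V₁).
Q = (3.8)(8.314)(394) ln(6.67/20.5) = 12448 × -1.123 = -13976 J.

Q ≈ -14000 J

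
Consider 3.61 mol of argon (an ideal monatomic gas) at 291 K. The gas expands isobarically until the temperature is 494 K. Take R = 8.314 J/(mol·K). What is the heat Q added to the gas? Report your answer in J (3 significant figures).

Isobaric: W = nRΔT = (3.61)(8.314)(203) = 6093 J.
ΔU = nCᵥΔT with Cᵥ = 3R/2: ΔU = (3.61)(12.47)(203) = 9139 J.
Q = ΔU + W = 9139 + 6093 = 15232 J.

Q ≈ 15200 J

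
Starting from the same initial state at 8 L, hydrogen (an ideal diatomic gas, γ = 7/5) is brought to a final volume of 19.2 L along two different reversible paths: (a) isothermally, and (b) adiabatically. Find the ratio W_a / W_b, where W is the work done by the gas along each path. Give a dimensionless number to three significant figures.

Path (a) isothermal: W = P₁V₁ ln(V₂/V₁) → W_a/(P₁V₁) = 0.8755.
Path (b) adiabatic: W = P₁V₁(1 − (V₁/V₂)^(γ−1))/(γ−1) → W_b/(P₁V₁) = 0.7386.
W_a / W_b = 0.8755 / 0.7386 = 1.185.

W_a / W_b ≈ 1.19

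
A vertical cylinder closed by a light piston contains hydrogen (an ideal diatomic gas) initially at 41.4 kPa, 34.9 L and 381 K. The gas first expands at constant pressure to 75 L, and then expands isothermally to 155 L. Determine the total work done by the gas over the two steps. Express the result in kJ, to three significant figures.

Step 1 (isobaric): W = PΔV = (41.4 kPa)(75 − 34.9 L) = 1660 J.
After step 1: P = 41.4 kPa, V = 75 L, T = 818.8 K.
Step 2 (isothermal): W = P₁V₁ ln(V₂/V₁) = (3105) ln(155/75) = 2254 J.
W_total = 1660 + 2254 = 3914 J.

W_total ≈ 3.91 kJ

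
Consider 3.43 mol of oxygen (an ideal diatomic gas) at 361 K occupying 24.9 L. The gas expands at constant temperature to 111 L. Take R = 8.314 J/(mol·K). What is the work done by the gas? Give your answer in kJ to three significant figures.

W ≈ 15.4 kJ

Isothermal: W = nRT ln(V₂/V₁).
W = (3.43)(8.314)(361) × ln(111/24.9)
  = 10295 × 1.495
W_by_gas = 15387 J.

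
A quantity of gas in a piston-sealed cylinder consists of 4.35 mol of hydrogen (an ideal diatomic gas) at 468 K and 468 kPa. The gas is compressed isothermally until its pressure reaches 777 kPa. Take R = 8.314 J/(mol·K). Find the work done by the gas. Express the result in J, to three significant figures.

W ≈ -8580 J

Isothermal process: W = nRT ln(V₂/V₁) = nRT ln(P₁/P₂).
W = (4.35)(8.314)(468) × ln(468/777)
  = 16926 × ln(0.6023) = 16926 × -0.507
W_by_gas = -8581 J.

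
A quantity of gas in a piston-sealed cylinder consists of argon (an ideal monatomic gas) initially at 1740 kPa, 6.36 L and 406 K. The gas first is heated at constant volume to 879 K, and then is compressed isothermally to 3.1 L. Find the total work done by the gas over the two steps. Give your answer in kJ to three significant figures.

Step 1 (isochoric): W = 0 (constant volume).
After step 1: P = 3767 kPa (V unchanged).
Step 2 (isothermal): W = P₁V₁ ln(V₂/V₁) = (23959) ln(3.1/6.36) = -17218 J.
W_total = 0 − 17218 = -17218 J.

W_total ≈ -17.2 kJ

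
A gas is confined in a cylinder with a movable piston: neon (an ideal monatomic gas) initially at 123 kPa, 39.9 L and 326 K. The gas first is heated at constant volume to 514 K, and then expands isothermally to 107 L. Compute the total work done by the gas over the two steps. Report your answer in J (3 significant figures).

W_total ≈ 7630 J

Step 1 (isochoric): W = 0 (constant volume).
After step 1: P = 193.9 kPa (V unchanged).
Step 2 (isothermal): W = P₁V₁ ln(V₂/V₁) = (7738) ln(107/39.9) = 7633 J.
W_total = 0 + 7633 = 7633 J.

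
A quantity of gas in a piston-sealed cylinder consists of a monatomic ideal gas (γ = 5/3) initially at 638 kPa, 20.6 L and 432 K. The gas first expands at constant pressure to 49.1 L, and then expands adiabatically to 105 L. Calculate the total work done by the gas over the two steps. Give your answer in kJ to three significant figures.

W_total ≈ 36.9 kJ

Step 1 (isobaric): W = PΔV = (638 kPa)(49.1 − 20.6 L) = 18183 J.
After step 1: P = 638 kPa, V = 49.1 L, T = 1030 K.
Step 2 (adiabatic): W = (P₁V₁ − P₂V₂)/(γ−1) = (31326 − 18873)/0.667 = 18680 J.
W_total = 18183 + 18680 = 36863 J.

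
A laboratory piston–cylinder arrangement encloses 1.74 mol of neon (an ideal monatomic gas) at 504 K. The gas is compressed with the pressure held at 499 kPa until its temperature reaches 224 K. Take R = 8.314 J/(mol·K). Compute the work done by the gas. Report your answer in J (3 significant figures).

W ≈ -4050 J

Isobaric: W = P ΔV = nR ΔT.
W = (1.74)(8.314)(224 − 504) = -4051 J.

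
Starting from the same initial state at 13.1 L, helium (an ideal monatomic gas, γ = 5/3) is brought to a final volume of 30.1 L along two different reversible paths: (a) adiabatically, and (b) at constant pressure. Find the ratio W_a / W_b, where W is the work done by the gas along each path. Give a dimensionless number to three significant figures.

W_a / W_b ≈ 0.492

Path (a) adiabatic: W = P₁V₁(1 − (V₁/V₂)^(γ−1))/(γ−1) → W_a/(P₁V₁) = 0.6386.
Path (b) isobaric: W = P₁(V₂ − V₁) → W_b/(P₁V₁) = 1.298.
W_a / W_b = 0.6386 / 1.298 = 0.4921.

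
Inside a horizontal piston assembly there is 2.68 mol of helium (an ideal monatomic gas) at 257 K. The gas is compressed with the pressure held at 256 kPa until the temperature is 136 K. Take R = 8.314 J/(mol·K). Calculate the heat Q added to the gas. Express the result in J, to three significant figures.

Isobaric: W = nRΔT = (2.68)(8.314)(-121) = -2696 J.
ΔU = nCᵥΔT with Cᵥ = 3R/2: ΔU = (2.68)(12.47)(-121) = -4044 J.
Q = ΔU + W = -4044 − 2696 = -6740 J.

Q ≈ -6740 J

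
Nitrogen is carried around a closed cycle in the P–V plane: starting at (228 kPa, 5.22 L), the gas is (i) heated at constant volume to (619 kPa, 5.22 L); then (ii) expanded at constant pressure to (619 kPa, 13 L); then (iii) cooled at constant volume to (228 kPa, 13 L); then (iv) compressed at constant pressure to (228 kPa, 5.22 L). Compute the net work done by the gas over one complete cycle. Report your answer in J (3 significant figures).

W_net ≈ 3040 J

Constant-volume legs do no work.
W(ii) = (619)(13 − 5.22) = 4816 J; W(iv) = (228)(5.22 − 13) = -1774 J.
W_net = 4816 − 1774 = 3042 J (the clockwise enclosed area).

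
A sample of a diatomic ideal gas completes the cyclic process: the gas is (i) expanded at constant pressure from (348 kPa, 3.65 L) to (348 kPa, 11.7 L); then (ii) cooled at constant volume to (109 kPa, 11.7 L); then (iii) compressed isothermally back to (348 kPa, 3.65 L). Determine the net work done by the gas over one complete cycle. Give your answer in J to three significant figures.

W_net ≈ 1320 J

Leg (i): W = PΔV = (348)(11.7 − 3.65) = 2801 J.
Leg (ii): W = 0.
Leg (iii): W = PᵢVᵢ ln(V_f/Vᵢ) = (1275) ln(3.65/11.7) = -1486 J.
W_net = 2801 − 1486 = 1316 J.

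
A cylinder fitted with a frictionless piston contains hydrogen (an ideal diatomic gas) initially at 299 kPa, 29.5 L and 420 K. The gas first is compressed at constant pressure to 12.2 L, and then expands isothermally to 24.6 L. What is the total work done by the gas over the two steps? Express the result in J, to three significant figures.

W_total ≈ -2610 J

Step 1 (isobaric): W = PΔV = (299 kPa)(12.2 − 29.5 L) = -5173 J.
After step 1: P = 299 kPa, V = 12.2 L, T = 173.7 K.
Step 2 (isothermal): W = P₁V₁ ln(V₂/V₁) = (3648) ln(24.6/12.2) = 2558 J.
W_total = -5173 + 2558 = -2614 J.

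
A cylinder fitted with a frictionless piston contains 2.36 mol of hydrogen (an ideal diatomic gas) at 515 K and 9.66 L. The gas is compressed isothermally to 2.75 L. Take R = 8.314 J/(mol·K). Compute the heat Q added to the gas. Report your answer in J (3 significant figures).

Q ≈ -12700 J

Isothermal ⇒ ΔU = 0, so Q = W = nRT ln(V₂/V₁).
Q = (2.36)(8.314)(515) ln(2.75/9.66) = 10105 × -1.256 = -12696 J.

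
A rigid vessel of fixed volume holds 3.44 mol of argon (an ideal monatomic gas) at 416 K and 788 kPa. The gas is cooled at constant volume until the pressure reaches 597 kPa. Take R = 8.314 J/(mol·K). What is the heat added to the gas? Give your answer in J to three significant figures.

Q ≈ -4330 J

Constant volume ⇒ W = 0, so Q = ΔU = nCᵥΔT with Cᵥ = 3R/2 = 12.47 J/(mol·K).
At constant V, T₂/T₁ = P₂/P₁ ⇒ ΔT = T₁(P₂/P₁ − 1) = 416·(597/788 − 1) = -100.8 K.
ΔU = (3.44)(12.47)(-100.8) = -4326 J.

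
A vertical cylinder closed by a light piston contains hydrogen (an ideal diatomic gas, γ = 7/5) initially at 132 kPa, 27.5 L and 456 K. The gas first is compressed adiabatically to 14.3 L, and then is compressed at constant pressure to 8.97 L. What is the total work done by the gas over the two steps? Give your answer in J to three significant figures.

Step 1 (adiabatic): W = (P₁V₁ − P₂V₂)/(γ−1) = (3630 − 4715)/0.4 = -2713 J.
After step 1: P = 329.7 kPa, V = 14.3 L, T = 592.3 K.
Step 2 (isobaric): W = PΔV = (329.7 kPa)(8.97 − 14.3 L) = -1758 J.
W_total = -2713 − 1758 = -4471 J.

W_total ≈ -4470 J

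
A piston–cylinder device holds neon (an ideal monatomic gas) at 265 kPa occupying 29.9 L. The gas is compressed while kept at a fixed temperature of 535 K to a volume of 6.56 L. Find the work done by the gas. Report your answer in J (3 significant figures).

Isothermal: W = nRT ln(V₂/V₁) = P₁V₁ ln(V₂/V₁).
P₁V₁ = (265 kPa)(29.9 L) = 7924 J.
W = 7924 × ln(6.56/29.9) = 7924 × -1.517
W_by_gas = -12019 J.

W ≈ -12000 J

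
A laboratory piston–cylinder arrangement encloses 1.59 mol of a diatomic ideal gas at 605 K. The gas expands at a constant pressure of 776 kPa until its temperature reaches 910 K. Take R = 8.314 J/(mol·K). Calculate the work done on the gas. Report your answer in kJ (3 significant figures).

Isobaric: W = P ΔV = nR ΔT.
W = (1.59)(8.314)(910 − 605) = 4032 J.
Work on gas = −W_by = -4032 J.

W ≈ -4.03 kJ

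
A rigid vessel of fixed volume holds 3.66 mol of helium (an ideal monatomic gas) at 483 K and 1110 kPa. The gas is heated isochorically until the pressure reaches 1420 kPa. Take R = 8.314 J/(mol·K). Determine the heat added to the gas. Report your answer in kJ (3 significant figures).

Constant volume ⇒ W = 0, so Q = ΔU = nCᵥΔT with Cᵥ = 3R/2 = 12.47 J/(mol·K).
At constant V, T₂/T₁ = P₂/P₁ ⇒ ΔT = T₁(P₂/P₁ − 1) = 483·(1420/1110 − 1) = 134.9 K.
ΔU = (3.66)(12.47)(134.9) = 6157 J.

Q ≈ 6.16 kJ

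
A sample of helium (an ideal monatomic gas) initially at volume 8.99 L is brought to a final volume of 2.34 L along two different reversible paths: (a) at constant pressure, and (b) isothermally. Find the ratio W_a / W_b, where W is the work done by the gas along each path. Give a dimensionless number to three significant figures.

Path (a) isobaric: W = P₁(V₂ − V₁) → W_a/(P₁V₁) = -0.7397.
Path (b) isothermal: W = P₁V₁ ln(V₂/V₁) → W_b/(P₁V₁) = -1.346.
W_a / W_b = -0.7397 / -1.346 = 0.5496.

W_a / W_b ≈ 0.550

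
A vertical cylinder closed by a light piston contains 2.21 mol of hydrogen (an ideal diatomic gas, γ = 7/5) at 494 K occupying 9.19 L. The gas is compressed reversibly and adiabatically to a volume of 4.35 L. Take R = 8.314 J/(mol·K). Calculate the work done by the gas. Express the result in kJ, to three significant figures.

W ≈ -7.91 kJ

Adiabatic: TV^(γ−1) = const with γ = 7/5.
T₂ = T₁ (V₁/V₂)^(γ−1) = 494 × (9.19/4.35)^0.4 = 494 × 1.349 = 666.3 K.
W_by = nCᵥ(T₁ − T₂) = (2.21)(20.79)(494 − 666.3) = -7914 J.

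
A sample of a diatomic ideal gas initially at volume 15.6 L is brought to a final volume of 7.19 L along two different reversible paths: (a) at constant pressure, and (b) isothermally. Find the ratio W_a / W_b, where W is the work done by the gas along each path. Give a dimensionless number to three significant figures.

Path (a) isobaric: W = P₁(V₂ − V₁) → W_a/(P₁V₁) = -0.5391.
Path (b) isothermal: W = P₁V₁ ln(V₂/V₁) → W_b/(P₁V₁) = -0.7746.
W_a / W_b = -0.5391 / -0.7746 = 0.696.

W_a / W_b ≈ 0.696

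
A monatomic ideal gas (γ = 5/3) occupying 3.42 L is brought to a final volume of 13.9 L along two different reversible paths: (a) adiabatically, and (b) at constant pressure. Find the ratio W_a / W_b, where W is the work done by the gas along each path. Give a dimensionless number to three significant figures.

Path (a) adiabatic: W = P₁V₁(1 − (V₁/V₂)^(γ−1))/(γ−1) → W_a/(P₁V₁) = 0.911.
Path (b) isobaric: W = P₁(V₂ − V₁) → W_b/(P₁V₁) = 3.064.
W_a / W_b = 0.911 / 3.064 = 0.2973.

W_a / W_b ≈ 0.297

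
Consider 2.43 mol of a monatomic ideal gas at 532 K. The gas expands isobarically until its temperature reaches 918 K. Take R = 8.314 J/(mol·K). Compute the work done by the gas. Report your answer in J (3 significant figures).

W ≈ 7800 J

Isobaric: W = P ΔV = nR ΔT.
W = (2.43)(8.314)(918 − 532) = 7798 J.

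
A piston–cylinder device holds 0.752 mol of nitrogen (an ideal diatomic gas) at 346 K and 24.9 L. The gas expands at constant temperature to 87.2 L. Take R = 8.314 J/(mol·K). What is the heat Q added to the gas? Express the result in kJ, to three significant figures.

Q ≈ 2.71 kJ

Isothermal ⇒ ΔU = 0, so Q = W = nRT ln(V₂/V₁).
Q = (0.752)(8.314)(346) ln(87.2/24.9) = 2163 × 1.253 = 2711 J.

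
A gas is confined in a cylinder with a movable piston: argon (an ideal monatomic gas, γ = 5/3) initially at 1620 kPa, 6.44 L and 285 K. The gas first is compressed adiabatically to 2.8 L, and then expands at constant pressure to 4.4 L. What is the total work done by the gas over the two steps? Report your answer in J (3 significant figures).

W_total ≈ -1230 J

Step 1 (adiabatic): W = (P₁V₁ − P₂V₂)/(γ−1) = (10433 − 18178)/0.667 = -11618 J.
After step 1: P = 6492 kPa, V = 2.8 L, T = 496.6 K.
Step 2 (isobaric): W = PΔV = (6492 kPa)(4.4 − 2.8 L) = 10388 J.
W_total = -11618 + 10388 = -1231 J.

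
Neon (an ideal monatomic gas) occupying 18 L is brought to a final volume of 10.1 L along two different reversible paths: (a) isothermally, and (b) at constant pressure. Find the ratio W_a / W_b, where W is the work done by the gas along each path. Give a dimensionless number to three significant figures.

W_a / W_b ≈ 1.32

Path (a) isothermal: W = P₁V₁ ln(V₂/V₁) → W_a/(P₁V₁) = -0.5778.
Path (b) isobaric: W = P₁(V₂ − V₁) → W_b/(P₁V₁) = -0.4389.
W_a / W_b = -0.5778 / -0.4389 = 1.317.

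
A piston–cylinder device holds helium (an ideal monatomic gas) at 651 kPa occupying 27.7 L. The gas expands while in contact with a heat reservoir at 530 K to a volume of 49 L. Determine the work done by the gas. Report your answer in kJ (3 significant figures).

W ≈ 10.3 kJ

Isothermal: W = nRT ln(V₂/V₁) = P₁V₁ ln(V₂/V₁).
P₁V₁ = (651 kPa)(27.7 L) = 18033 J.
W = 18033 × ln(49/27.7) = 18033 × 0.5704
W_by_gas = 10286 J.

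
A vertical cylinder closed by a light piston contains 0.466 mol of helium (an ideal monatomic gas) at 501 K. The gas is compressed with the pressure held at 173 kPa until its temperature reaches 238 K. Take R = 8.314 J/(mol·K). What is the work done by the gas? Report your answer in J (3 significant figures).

W ≈ -1020 J

Isobaric: W = P ΔV = nR ΔT.
W = (0.466)(8.314)(238 − 501) = -1019 J.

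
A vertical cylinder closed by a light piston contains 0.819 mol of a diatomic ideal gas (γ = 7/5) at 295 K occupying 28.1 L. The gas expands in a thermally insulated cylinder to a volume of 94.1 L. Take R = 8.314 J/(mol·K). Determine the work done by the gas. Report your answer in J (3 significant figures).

Adiabatic: TV^(γ−1) = const with γ = 7/5.
T₂ = T₁ (V₁/V₂)^(γ−1) = 295 × (28.1/94.1)^0.4 = 295 × 0.6167 = 181.9 K.
W_by = nCᵥ(T₁ − T₂) = (0.819)(20.79)(295 − 181.9) = 1925 J.

W ≈ 1930 J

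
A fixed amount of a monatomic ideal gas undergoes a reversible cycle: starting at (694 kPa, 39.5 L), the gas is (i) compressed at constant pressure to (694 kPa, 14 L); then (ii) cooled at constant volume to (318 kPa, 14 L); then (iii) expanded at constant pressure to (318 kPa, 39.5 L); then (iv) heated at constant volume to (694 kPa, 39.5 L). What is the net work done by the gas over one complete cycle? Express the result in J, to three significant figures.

Constant-volume legs do no work.
W(i) = (694)(14 − 39.5) = -17697 J; W(iii) = (318)(39.5 − 14) = 8109 J.
W_net = -17697 + 8109 = -9588 J (the counter-clockwise enclosed area).

W_net ≈ -9590 J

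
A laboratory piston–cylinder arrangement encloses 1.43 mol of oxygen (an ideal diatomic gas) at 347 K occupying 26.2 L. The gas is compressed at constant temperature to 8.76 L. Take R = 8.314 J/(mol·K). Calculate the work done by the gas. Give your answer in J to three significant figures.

Isothermal: W = nRT ln(V₂/V₁).
W = (1.43)(8.314)(347) × ln(8.76/26.2)
  = 4125 × -1.096
W_by_gas = -4520 J.

W ≈ -4520 J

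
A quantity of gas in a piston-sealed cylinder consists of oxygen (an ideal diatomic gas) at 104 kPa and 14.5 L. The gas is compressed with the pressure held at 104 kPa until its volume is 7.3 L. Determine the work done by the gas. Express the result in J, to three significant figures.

Isobaric: W = P ΔV.
W = (104 kPa)(7.3 − 14.5 L) = (104)(-7.2) = -748.8 J.

W ≈ -749 J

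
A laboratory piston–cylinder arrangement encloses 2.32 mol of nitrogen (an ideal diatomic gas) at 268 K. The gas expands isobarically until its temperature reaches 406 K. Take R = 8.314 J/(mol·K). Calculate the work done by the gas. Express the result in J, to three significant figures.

W ≈ 2660 J

Isobaric: W = P ΔV = nR ΔT.
W = (2.32)(8.314)(406 − 268) = 2662 J.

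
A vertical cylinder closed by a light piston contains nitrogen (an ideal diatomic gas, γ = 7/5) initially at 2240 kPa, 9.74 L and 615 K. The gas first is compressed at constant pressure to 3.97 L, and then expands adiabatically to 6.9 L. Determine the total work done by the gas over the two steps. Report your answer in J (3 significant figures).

W_total ≈ -8510 J

Step 1 (isobaric): W = PΔV = (2240 kPa)(3.97 − 9.74 L) = -12925 J.
After step 1: P = 2240 kPa, V = 3.97 L, T = 250.7 K.
Step 2 (adiabatic): W = (P₁V₁ − P₂V₂)/(γ−1) = (8893 − 7129)/0.4 = 4410 J.
W_total = -12925 + 4410 = -8515 J.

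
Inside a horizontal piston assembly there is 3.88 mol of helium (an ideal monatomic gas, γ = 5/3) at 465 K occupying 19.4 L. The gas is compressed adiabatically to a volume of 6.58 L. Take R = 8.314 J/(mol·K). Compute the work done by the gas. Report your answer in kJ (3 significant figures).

Adiabatic: TV^(γ−1) = const with γ = 5/3.
T₂ = T₁ (V₁/V₂)^(γ−1) = 465 × (19.4/6.58)^0.667 = 465 × 2.056 = 956.1 K.
W_by = nCᵥ(T₁ − T₂) = (3.88)(12.47)(465 − 956.1) = -23763 J.

W ≈ -23.8 kJ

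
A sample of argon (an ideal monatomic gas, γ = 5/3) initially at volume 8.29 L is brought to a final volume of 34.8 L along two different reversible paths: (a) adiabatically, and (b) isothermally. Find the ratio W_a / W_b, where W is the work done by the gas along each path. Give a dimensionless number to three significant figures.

W_a / W_b ≈ 0.644

Path (a) adiabatic: W = P₁V₁(1 − (V₁/V₂)^(γ−1))/(γ−1) → W_a/(P₁V₁) = 0.9236.
Path (b) isothermal: W = P₁V₁ ln(V₂/V₁) → W_b/(P₁V₁) = 1.435.
W_a / W_b = 0.9236 / 1.435 = 0.6438.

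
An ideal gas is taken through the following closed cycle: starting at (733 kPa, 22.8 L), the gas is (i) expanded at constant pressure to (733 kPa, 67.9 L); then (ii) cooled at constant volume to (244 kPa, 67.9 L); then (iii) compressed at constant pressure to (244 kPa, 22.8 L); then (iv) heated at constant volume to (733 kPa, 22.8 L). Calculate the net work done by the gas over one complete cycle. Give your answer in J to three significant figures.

W_net ≈ 22100 J

Constant-volume legs do no work.
W(i) = (733)(67.9 − 22.8) = 33058 J; W(iii) = (244)(22.8 − 67.9) = -11004 J.
W_net = 33058 − 11004 = 22054 J (the clockwise enclosed area).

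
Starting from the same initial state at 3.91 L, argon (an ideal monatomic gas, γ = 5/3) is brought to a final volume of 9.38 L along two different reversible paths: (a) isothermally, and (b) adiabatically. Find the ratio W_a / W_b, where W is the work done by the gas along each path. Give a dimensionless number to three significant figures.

Path (a) isothermal: W = P₁V₁ ln(V₂/V₁) → W_a/(P₁V₁) = 0.875.
Path (b) adiabatic: W = P₁V₁(1 − (V₁/V₂)^(γ−1))/(γ−1) → W_b/(P₁V₁) = 0.663.
W_a / W_b = 0.875 / 0.663 = 1.32.

W_a / W_b ≈ 1.32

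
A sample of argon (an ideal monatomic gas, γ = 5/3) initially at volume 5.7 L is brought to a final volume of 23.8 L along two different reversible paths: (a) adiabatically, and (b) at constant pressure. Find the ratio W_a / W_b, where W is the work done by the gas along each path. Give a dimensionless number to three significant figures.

Path (a) adiabatic: W = P₁V₁(1 − (V₁/V₂)^(γ−1))/(γ−1) → W_a/(P₁V₁) = 0.9215.
Path (b) isobaric: W = P₁(V₂ − V₁) → W_b/(P₁V₁) = 3.175.
W_a / W_b = 0.9215 / 3.175 = 0.2902.

W_a / W_b ≈ 0.290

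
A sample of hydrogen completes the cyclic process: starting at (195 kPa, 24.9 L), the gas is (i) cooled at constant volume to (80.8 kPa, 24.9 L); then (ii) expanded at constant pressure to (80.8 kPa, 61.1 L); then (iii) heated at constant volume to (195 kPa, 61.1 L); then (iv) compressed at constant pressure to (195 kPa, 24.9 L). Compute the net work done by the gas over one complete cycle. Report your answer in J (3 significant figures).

W_net ≈ -4130 J

Constant-volume legs do no work.
W(ii) = (80.8)(61.1 − 24.9) = 2925 J; W(iv) = (195)(24.9 − 61.1) = -7059 J.
W_net = 2925 − 7059 = -4134 J (the counter-clockwise enclosed area).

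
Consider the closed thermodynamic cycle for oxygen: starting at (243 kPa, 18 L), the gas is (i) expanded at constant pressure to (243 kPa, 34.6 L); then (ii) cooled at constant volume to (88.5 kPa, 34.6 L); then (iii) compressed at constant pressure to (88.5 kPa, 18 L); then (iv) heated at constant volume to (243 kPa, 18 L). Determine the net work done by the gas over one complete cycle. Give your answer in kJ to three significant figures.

Constant-volume legs do no work.
W(i) = (243)(34.6 − 18) = 4034 J; W(iii) = (88.5)(18 − 34.6) = -1469 J.
W_net = 4034 − 1469 = 2565 J (the clockwise enclosed area).

W_net ≈ 2.56 kJ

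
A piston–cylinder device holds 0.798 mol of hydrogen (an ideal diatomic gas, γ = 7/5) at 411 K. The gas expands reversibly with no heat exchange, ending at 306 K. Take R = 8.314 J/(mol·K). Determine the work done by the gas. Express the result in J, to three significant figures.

W ≈ 1740 J

Adiabatic ⇒ Q = 0, so W_by = −ΔU = nCᵥ(T₁ − T₂).
Cᵥ = 5R/2 = 20.79 J/(mol·K).
W = (0.798)(20.79)(411 − 306) = 1742 J.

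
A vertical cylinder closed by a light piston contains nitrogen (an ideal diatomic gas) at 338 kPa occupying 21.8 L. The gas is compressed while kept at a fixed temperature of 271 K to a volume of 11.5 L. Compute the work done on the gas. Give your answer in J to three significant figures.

Isothermal: W = nRT ln(V₂/V₁) = P₁V₁ ln(V₂/V₁).
P₁V₁ = (338 kPa)(21.8 L) = 7368 J.
W = 7368 × ln(11.5/21.8) = 7368 × -0.6396
W_by_gas = -4713 J; work on gas = −W_by = 4713 J.

W ≈ 4710 J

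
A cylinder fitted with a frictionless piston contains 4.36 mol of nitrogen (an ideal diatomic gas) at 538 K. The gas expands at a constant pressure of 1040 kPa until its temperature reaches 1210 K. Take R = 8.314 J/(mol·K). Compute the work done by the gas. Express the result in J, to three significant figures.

W ≈ 24400 J

Isobaric: W = P ΔV = nR ΔT.
W = (4.36)(8.314)(1210 − 538) = 24359 J.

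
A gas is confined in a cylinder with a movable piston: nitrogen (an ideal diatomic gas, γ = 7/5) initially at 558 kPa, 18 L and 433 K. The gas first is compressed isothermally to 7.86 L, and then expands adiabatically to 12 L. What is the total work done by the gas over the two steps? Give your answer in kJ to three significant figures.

W_total ≈ -4.41 kJ

Step 1 (isothermal): W = P₁V₁ ln(V₂/V₁) = (10044) ln(7.86/18) = -8322 J.
After step 1: P = 1278 kPa, V = 7.86 L, T = 433 K.
Step 2 (adiabatic): W = (P₁V₁ − P₂V₂)/(γ−1) = (10044 − 8480)/0.4 = 3910 J.
W_total = -8322 + 3910 = -4413 J.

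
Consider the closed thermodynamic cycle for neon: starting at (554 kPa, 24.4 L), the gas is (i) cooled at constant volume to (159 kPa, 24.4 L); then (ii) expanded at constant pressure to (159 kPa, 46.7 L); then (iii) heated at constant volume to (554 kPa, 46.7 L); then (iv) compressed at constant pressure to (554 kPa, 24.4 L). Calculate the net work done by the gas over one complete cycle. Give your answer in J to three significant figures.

Constant-volume legs do no work.
W(ii) = (159)(46.7 − 24.4) = 3546 J; W(iv) = (554)(24.4 − 46.7) = -12354 J.
W_net = 3546 − 12354 = -8809 J (the counter-clockwise enclosed area).

W_net ≈ -8810 J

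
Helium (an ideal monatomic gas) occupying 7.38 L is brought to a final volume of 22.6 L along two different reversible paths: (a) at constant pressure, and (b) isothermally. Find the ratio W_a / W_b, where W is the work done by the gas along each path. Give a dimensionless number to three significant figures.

Path (a) isobaric: W = P₁(V₂ − V₁) → W_a/(P₁V₁) = 2.062.
Path (b) isothermal: W = P₁V₁ ln(V₂/V₁) → W_b/(P₁V₁) = 1.119.
W_a / W_b = 2.062 / 1.119 = 1.843.

W_a / W_b ≈ 1.84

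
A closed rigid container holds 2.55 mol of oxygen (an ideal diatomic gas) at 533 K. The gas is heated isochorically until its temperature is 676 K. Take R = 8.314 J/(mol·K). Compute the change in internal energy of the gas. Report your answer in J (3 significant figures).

Constant volume ⇒ W = 0, so Q = ΔU = nCᵥΔT with Cᵥ = 5R/2 = 20.79 J/(mol·K).
ΔU = (2.55)(20.79)(676 − 533) = 7579 J.

ΔU ≈ 7580 J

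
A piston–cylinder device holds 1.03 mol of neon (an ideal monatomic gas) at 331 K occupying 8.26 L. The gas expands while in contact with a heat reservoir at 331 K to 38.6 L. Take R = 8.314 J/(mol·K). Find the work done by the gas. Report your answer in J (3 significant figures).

W ≈ 4370 J

Isothermal: W = nRT ln(V₂/V₁).
W = (1.03)(8.314)(331) × ln(38.6/8.26)
  = 2834 × 1.542
W_by_gas = 4370 J.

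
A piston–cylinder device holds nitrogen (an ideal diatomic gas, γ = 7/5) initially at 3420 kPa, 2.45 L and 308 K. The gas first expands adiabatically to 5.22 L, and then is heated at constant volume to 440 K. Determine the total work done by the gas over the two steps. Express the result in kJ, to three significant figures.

W_total ≈ 5.47 kJ

Step 1 (adiabatic): W = (P₁V₁ − P₂V₂)/(γ−1) = (8379 − 6191)/0.4 = 5469 J.
Step 2 (isochoric): W = 0 (constant volume).
W_total = 5469 + 0 = 5469 J.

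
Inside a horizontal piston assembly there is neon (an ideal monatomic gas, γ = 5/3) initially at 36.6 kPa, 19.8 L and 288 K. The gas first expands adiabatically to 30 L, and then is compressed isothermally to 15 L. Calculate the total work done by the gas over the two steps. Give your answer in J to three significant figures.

W_total ≈ -118 J

Step 1 (adiabatic): W = (P₁V₁ − P₂V₂)/(γ−1) = (724.7 − 549.3)/0.667 = 263 J.
After step 1: P = 18.31 kPa, V = 30 L, T = 218.3 K.
Step 2 (isothermal): W = P₁V₁ ln(V₂/V₁) = (549.3) ln(15/30) = -380.8 J.
W_total = 263 − 380.8 = -117.8 J.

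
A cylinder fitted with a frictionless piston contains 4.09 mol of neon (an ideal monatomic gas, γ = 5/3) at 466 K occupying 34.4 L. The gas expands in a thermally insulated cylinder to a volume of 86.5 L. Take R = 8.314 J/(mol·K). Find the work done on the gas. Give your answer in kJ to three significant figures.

W ≈ -10.9 kJ

Adiabatic: TV^(γ−1) = const with γ = 5/3.
T₂ = T₁ (V₁/V₂)^(γ−1) = 466 × (34.4/86.5)^0.667 = 466 × 0.5408 = 252 K.
W_by = nCᵥ(T₁ − T₂) = (4.09)(12.47)(466 − 252) = 10915 J.
Work on gas = −W_by = -10915 J.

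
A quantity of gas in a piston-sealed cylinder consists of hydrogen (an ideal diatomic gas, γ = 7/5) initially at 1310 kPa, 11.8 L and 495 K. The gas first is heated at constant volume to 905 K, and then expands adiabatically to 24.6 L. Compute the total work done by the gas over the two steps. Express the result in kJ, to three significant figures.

W_total ≈ 18.0 kJ

Step 1 (isochoric): W = 0 (constant volume).
After step 1: P = 2395 kPa (V unchanged).
Step 2 (adiabatic): W = (P₁V₁ − P₂V₂)/(γ−1) = (28262 − 21066)/0.4 = 17990 J.
W_total = 0 + 17990 = 17990 J.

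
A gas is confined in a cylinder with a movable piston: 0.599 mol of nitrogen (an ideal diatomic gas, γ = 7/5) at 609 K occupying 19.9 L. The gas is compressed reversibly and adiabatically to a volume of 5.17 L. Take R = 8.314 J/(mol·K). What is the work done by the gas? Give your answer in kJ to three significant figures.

W ≈ -5.42 kJ

Adiabatic: TV^(γ−1) = const with γ = 7/5.
T₂ = T₁ (V₁/V₂)^(γ−1) = 609 × (19.9/5.17)^0.4 = 609 × 1.715 = 1044 K.
W_by = nCᵥ(T₁ − T₂) = (0.599)(20.79)(609 − 1044) = -5418 J.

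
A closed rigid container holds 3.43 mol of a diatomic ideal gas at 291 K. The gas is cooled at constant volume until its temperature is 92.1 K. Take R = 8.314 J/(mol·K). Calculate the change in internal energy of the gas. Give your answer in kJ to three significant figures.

ΔU ≈ -14.2 kJ

Constant volume ⇒ W = 0, so Q = ΔU = nCᵥΔT with Cᵥ = 5R/2 = 20.79 J/(mol·K).
ΔU = (3.43)(20.79)(92.1 − 291) = -14180 J.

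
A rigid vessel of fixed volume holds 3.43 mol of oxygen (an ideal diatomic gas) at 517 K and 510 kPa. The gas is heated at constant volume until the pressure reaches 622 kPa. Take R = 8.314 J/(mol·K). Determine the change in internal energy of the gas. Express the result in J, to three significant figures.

ΔU ≈ 8090 J

Constant volume ⇒ W = 0, so Q = ΔU = nCᵥΔT with Cᵥ = 5R/2 = 20.79 J/(mol·K).
At constant V, T₂/T₁ = P₂/P₁ ⇒ ΔT = T₁(P₂/P₁ − 1) = 517·(622/510 − 1) = 113.5 K.
ΔU = (3.43)(20.79)(113.5) = 8094 J.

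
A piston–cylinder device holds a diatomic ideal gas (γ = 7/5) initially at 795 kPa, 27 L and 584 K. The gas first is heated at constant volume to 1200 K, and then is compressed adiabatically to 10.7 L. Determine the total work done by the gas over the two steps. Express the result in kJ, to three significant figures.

Step 1 (isochoric): W = 0 (constant volume).
After step 1: P = 1634 kPa (V unchanged).
Step 2 (adiabatic): W = (P₁V₁ − P₂V₂)/(γ−1) = (44106 − 63869)/0.4 = -49408 J.
W_total = 0 − 49408 = -49408 J.

W_total ≈ -49.4 kJ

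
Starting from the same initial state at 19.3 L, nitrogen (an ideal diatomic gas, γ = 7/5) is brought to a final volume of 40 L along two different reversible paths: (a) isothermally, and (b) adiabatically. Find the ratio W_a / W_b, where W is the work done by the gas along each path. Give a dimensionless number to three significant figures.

Path (a) isothermal: W = P₁V₁ ln(V₂/V₁) → W_a/(P₁V₁) = 0.7288.
Path (b) adiabatic: W = P₁V₁(1 − (V₁/V₂)^(γ−1))/(γ−1) → W_b/(P₁V₁) = 0.6322.
W_a / W_b = 0.7288 / 0.6322 = 1.153.

W_a / W_b ≈ 1.15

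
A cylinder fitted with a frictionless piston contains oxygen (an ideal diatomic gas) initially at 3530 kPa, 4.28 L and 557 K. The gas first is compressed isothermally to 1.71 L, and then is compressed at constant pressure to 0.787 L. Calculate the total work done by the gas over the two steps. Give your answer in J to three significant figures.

Step 1 (isothermal): W = P₁V₁ ln(V₂/V₁) = (15108) ln(1.71/4.28) = -13861 J.
After step 1: P = 8835 kPa, V = 1.71 L, T = 557 K.
Step 2 (isobaric): W = PΔV = (8835 kPa)(0.787 − 1.71 L) = -8155 J.
W_total = -13861 − 8155 = -22016 J.

W_total ≈ -22000 J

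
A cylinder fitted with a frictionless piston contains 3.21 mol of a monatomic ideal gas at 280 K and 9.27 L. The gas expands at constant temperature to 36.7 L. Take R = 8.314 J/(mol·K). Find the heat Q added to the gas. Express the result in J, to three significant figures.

Q ≈ 10300 J

Isothermal ⇒ ΔU = 0, so Q = W = nRT ln(V₂/V₁).
Q = (3.21)(8.314)(280) ln(36.7/9.27) = 7473 × 1.376 = 10282 J.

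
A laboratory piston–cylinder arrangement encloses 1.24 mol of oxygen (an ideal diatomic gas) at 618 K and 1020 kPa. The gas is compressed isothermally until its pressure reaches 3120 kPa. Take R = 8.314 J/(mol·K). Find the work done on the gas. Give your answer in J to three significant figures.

Isothermal process: W = nRT ln(V₂/V₁) = nRT ln(P₁/P₂).
W = (1.24)(8.314)(618) × ln(1020/3120)
  = 6371 × ln(0.3269) = 6371 × -1.118
W_by_gas = -7123 J; work on gas = −W_by = 7123 J.

W ≈ 7120 J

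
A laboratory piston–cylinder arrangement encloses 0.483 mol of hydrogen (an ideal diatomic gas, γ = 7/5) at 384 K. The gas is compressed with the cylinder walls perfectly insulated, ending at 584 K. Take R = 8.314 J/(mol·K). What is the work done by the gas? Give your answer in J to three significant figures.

W ≈ -2010 J

Adiabatic ⇒ Q = 0, so W_by = −ΔU = nCᵥ(T₁ − T₂).
Cᵥ = 5R/2 = 20.79 J/(mol·K).
W = (0.483)(20.79)(384 − 584) = -2008 J.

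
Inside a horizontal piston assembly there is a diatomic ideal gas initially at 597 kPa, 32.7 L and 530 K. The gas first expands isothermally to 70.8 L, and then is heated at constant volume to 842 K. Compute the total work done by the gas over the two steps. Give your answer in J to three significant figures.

W_total ≈ 15100 J

Step 1 (isothermal): W = P₁V₁ ln(V₂/V₁) = (19522) ln(70.8/32.7) = 15080 J.
Step 2 (isochoric): W = 0 (constant volume).
W_total = 15080 + 0 = 15080 J.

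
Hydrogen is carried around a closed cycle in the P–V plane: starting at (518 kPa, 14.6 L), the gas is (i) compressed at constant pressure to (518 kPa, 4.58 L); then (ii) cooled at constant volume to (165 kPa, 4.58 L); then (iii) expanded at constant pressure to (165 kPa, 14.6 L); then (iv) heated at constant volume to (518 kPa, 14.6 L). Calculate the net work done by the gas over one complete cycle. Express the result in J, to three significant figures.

Constant-volume legs do no work.
W(i) = (518)(4.58 − 14.6) = -5190 J; W(iii) = (165)(14.6 − 4.58) = 1653 J.
W_net = -5190 + 1653 = -3537 J (the counter-clockwise enclosed area).

W_net ≈ -3540 J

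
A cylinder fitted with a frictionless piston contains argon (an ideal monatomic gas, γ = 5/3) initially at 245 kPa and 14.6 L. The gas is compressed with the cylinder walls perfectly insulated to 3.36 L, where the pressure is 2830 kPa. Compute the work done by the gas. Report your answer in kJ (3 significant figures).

W ≈ -8.90 kJ

Adiabatic: W = (P₁V₁ − P₂V₂)/(γ − 1) with γ = 5/3.
P₁V₁ = 3577 J, P₂V₂ = 9509 J.
W = (3577 − 9509) / 0.6667 = -8898 J.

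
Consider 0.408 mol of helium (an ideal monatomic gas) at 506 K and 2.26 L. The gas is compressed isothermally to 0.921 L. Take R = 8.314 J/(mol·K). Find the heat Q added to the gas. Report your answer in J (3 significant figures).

Q ≈ -1540 J

Isothermal ⇒ ΔU = 0, so Q = W = nRT ln(V₂/V₁).
Q = (0.408)(8.314)(506) ln(0.921/2.26) = 1716 × -0.8977 = -1541 J.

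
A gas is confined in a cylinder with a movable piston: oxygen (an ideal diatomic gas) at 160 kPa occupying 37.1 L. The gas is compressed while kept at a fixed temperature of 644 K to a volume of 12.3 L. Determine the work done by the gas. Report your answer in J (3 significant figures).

W ≈ -6550 J

Isothermal: W = nRT ln(V₂/V₁) = P₁V₁ ln(V₂/V₁).
P₁V₁ = (160 kPa)(37.1 L) = 5936 J.
W = 5936 × ln(12.3/37.1) = 5936 × -1.104
W_by_gas = -6553 J.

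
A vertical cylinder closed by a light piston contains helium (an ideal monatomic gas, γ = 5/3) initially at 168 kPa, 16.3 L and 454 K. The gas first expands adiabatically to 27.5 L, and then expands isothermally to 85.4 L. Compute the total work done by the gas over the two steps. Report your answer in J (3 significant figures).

Step 1 (adiabatic): W = (P₁V₁ − P₂V₂)/(γ−1) = (2738 − 1932)/0.667 = 1209 J.
After step 1: P = 70.26 kPa, V = 27.5 L, T = 320.4 K.
Step 2 (isothermal): W = P₁V₁ ln(V₂/V₁) = (1932) ln(85.4/27.5) = 2190 J.
W_total = 1209 + 2190 = 3399 J.

W_total ≈ 3400 J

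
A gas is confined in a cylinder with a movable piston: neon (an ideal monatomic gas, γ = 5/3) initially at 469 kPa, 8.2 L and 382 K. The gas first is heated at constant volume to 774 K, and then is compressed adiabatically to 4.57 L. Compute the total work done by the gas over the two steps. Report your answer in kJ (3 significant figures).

W_total ≈ -5.57 kJ

Step 1 (isochoric): W = 0 (constant volume).
After step 1: P = 950.3 kPa (V unchanged).
Step 2 (adiabatic): W = (P₁V₁ − P₂V₂)/(γ−1) = (7792 − 11506)/0.667 = -5571 J.
W_total = 0 − 5571 = -5571 J.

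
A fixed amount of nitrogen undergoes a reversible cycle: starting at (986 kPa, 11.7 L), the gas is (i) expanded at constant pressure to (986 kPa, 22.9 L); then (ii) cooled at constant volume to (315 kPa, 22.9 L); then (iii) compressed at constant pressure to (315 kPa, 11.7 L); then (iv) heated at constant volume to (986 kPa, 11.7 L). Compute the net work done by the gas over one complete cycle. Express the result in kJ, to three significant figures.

W_net ≈ 7.52 kJ

Constant-volume legs do no work.
W(i) = (986)(22.9 − 11.7) = 11043 J; W(iii) = (315)(11.7 − 22.9) = -3528 J.
W_net = 11043 − 3528 = 7515 J (the clockwise enclosed area).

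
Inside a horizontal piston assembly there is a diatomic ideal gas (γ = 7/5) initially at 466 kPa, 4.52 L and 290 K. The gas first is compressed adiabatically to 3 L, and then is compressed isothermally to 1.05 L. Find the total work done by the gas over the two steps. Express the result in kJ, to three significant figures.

W_total ≈ -3.54 kJ

Step 1 (adiabatic): W = (P₁V₁ − P₂V₂)/(γ−1) = (2106 − 2482)/0.4 = -938.2 J.
After step 1: P = 827.2 kPa, V = 3 L, T = 341.7 K.
Step 2 (isothermal): W = P₁V₁ ln(V₂/V₁) = (2482) ln(1.05/3) = -2605 J.
W_total = -938.2 − 2605 = -3543 J.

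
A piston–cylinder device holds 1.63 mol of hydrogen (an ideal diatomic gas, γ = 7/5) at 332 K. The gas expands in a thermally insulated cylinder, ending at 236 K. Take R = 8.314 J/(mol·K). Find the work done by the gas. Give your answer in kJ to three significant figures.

Adiabatic ⇒ Q = 0, so W_by = −ΔU = nCᵥ(T₁ − T₂).
Cᵥ = 5R/2 = 20.79 J/(mol·K).
W = (1.63)(20.79)(332 − 236) = 3252 J.

W ≈ 3.25 kJ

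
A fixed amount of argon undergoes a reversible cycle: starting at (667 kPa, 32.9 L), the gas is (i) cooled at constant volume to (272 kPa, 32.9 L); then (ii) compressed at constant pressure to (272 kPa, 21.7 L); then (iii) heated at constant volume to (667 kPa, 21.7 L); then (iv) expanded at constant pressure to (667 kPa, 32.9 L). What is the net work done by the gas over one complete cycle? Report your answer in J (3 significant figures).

Constant-volume legs do no work.
W(ii) = (272)(21.7 − 32.9) = -3046 J; W(iv) = (667)(32.9 − 21.7) = 7470 J.
W_net = -3046 + 7470 = 4424 J (the clockwise enclosed area).

W_net ≈ 4420 J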